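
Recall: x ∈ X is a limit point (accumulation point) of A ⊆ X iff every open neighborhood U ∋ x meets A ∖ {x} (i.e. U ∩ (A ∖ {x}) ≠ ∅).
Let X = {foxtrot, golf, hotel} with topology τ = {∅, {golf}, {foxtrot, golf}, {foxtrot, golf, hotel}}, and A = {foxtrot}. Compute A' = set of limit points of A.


A' = {hotel}

For each x ∈ X, list the open sets U ∈ τ with x ∈ U, then check whether U ∩ (A ∖ {x}) ≠ ∅ for every such U.
  x = foxtrot: open {foxtrot, golf} ∋ x has {foxtrot, golf} ∩ (A ∖ {foxtrot}) = ∅, so x is NOT a limit point.
  x = golf: open {golf} ∋ x has {golf} ∩ (A ∖ {golf}) = ∅, so x is NOT a limit point.
  x = hotel: opens ∋ x are {foxtrot, golf, hotel}; each meets A ∖ {hotel}, so x IS a limit point.
Collecting: A' = {hotel}.


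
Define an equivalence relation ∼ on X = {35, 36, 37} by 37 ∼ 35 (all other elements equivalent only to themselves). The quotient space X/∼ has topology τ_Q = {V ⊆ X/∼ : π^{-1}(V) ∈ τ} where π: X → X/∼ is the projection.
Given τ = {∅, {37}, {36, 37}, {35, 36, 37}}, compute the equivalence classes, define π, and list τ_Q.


X/∼ = {[35=37], [36]}; |τ_Q| = 2.

Equivalence classes: [35=37], [36].
Quotient map π: X → X/∼ sends 35 ↦ [35=37], 36 ↦ [36], 37 ↦ [35=37].
For each subset V ⊆ X/∼, compute π^{-1}(V) ⊆ X and check whether π^{-1}(V) ∈ τ. V is open in τ_Q iff π^{-1}(V) ∈ τ.
  V = {}: π^{-1}(V) = ∅ ∈ τ ✓.
  V = {[35=37]}: π^{-1}(V) = {35, 37} ∉ τ ✗.
  V = {[36]}: π^{-1}(V) = {36} ∉ τ ✗.
  V = {[35=37], [36]}: π^{-1}(V) = {35, 36, 37} ∈ τ ✓.
Open sets in the quotient: τ_Q = {{}, {[35=37], [36]}} (2 elements).


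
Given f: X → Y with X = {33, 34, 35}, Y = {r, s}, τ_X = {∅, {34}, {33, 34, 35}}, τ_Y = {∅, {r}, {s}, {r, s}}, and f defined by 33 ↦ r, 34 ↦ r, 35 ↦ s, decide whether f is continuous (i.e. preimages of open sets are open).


f is NOT continuous.

Compute f^{-1}(U) for each U ∈ τ_Y:
  U = ∅: f^{-1}(U) = ∅ ∈ τ_X ✓.
  U = {r}: f^{-1}(U) = {33, 34} ∉ τ_X ✗.
  U = {s}: f^{-1}(U) = {35} ∉ τ_X ✗.
  U = {r, s}: f^{-1}(U) = {33, 34, 35} ∈ τ_X ✓.
Found U = {r} with f^{-1}(U) = {33, 34} not in τ_X. Therefore f is NOT continuous.


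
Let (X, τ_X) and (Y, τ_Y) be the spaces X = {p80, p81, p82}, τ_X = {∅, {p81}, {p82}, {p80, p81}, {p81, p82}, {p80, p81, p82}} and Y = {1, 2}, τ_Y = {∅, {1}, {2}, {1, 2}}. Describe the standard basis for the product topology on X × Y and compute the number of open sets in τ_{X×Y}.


Basis B = {∅ × ∅, {p81} × {1}, {p81} × {2}, {p82} × {1}, {p82} × {2}, {p80, p81} × {1}, {p80, p81} × {2}, {p81} × {1, 2}, {p81, p82} × {1}, {p81, p82} × {2}, {p82} × {1, 2}, {p80, p81, p82} × {1}, {p80, p81, p82} × {2}, {p80, p81} × {1, 2}, {p81, p82} × {1, 2}, {p80, p81, p82} × {1, 2}}; |τ_{X×Y}| = 36.

Enumerate products U × V with U ∈ τ_X, V ∈ τ_Y (deduplicated):
  ∅ × ∅ = {} (∅)
  {p81} × {1} = {(p81,1)}
  {p81} × {2} = {(p81,2)}
  {p82} × {1} = {(p82,1)}
  {p82} × {2} = {(p82,2)}
  {p80, p81} × {1} = {(p80,1), (p81,1)}
  {p80, p81} × {2} = {(p80,2), (p81,2)}
  {p81} × {1, 2} = {(p81,1), (p81,2)}
  {p81, p82} × {1} = {(p81,1), (p82,1)}
  {p81, p82} × {2} = {(p81,2), (p82,2)}
  {p82} × {1, 2} = {(p82,1), (p82,2)}
  {p80, p81, p82} × {1} = {(p80,1), (p81,1), (p82,1)}
  {p80, p81, p82} × {2} = {(p80,2), (p81,2), (p82,2)}
  {p80, p81} × {1, 2} = {(p80,1), (p80,2), (p81,1), (p81,2)}
  {p81, p82} × {1, 2} = {(p81,1), (p81,2), (p82,1), (p82,2)}
  {p80, p81, p82} × {1, 2} = {(p80,1), (p80,2), (p81,1), (p81,2), (p82,1), (p82,2)}
These 16 distinct sets form the basis B.
Close under arbitrary unions to get τ_{X×Y}; counting gives |τ_{X×Y}| = 36.


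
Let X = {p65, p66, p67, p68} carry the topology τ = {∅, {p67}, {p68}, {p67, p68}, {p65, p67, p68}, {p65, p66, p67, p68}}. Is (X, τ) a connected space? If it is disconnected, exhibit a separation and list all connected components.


(X, τ) is connected.

Find clopen sets (U ∈ τ with X ∖ U ∈ τ):
  U = ∅, X ∖ U = {p65, p66, p67, p68} — both open, so U is clopen.
  U = {p65, p66, p67, p68}, X ∖ U = ∅ — both open, so U is clopen.
Only trivial clopens (∅ and X) exist, so (X, τ) is connected.
Compute connected components by grouping points that agree on all clopens:
  component: {p65, p66, p67, p68}


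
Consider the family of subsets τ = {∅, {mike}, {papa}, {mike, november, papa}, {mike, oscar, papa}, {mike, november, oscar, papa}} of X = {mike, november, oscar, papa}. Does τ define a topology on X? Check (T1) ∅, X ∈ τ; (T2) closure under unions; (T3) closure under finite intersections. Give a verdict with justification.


τ is NOT a topology on X.

Axiom (T1): ∅ ∈ τ? Yes; X ∈ τ? Yes.
Axiom (T2/T3): check pairwise unions and intersections of members of τ.
Counterexample for (T2): {mike} ∪ {papa} = {mike, papa} ∉ τ. Therefore τ is NOT a topology.


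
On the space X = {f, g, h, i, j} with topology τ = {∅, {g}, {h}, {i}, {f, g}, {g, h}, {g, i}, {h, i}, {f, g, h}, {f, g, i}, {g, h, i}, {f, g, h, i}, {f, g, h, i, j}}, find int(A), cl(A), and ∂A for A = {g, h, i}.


int(A) = {g, h, i}, cl(A) = {f, g, h, i, j}, ∂A = {f, j}.

Closed sets in (X, τ) are complements of opens:
  closed(X, τ) = {∅, {j}, {f, j}, {h, j}, {i, j}, {f, g, j}, {f, h, j}, {f, i, j}, {h, i, j}, {f, g, h, j}, {f, g, i, j}, {f, h, i, j}, {f, g, h, i, j}}.
int(A) = ⋃ {U ∈ τ : U ⊆ A}. Opens contained in A: ∅, {g}, {h}, {i}, {g, h}, {g, i}, {h, i}, {g, h, i}.
Taking the union of these: int(A) = {g, h, i}.
cl(A) = ⋂ {C closed : A ⊆ C}. Closed sets containing A: {f, g, h, i, j}.
Intersecting these: cl(A) = {f, g, h, i, j}.
∂A = cl(A) ∖ int(A) = {f, g, h, i, j} ∖ {g, h, i} = {f, j}.


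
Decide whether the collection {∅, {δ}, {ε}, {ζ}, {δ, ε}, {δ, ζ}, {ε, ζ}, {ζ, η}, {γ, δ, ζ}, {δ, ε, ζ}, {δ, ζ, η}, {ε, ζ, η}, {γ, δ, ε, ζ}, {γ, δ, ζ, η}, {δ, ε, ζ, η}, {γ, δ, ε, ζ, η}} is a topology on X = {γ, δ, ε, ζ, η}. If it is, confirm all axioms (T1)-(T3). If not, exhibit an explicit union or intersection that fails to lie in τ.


τ IS a topology on X.

Axiom (T1): ∅ ∈ τ? Yes; X ∈ τ? Yes.
Axiom (T2/T3): check pairwise unions and intersections of members of τ.
All pairwise intersections and unions checked — each lies in τ. Therefore τ satisfies (T1), (T2), (T3): it IS a topology on X.


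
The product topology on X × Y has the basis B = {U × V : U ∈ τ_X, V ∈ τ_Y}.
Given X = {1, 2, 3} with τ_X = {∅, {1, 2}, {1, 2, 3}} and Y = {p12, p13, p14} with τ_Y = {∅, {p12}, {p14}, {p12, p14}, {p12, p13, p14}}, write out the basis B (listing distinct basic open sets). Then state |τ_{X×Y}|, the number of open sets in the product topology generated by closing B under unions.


Basis B = {∅ × ∅, {1, 2} × {p12}, {1, 2} × {p14}, {1, 2, 3} × {p12}, {1, 2, 3} × {p14}, {1, 2} × {p12, p14}, {1, 2} × {p12, p13, p14}, {1, 2, 3} × {p12, p14}, {1, 2, 3} × {p12, p13, p14}}; |τ_{X×Y}| = 14.

Enumerate products U × V with U ∈ τ_X, V ∈ τ_Y (deduplicated):
  ∅ × ∅ = {} (∅)
  {1, 2} × {p12} = {(1,p12), (2,p12)}
  {1, 2} × {p14} = {(1,p14), (2,p14)}
  {1, 2, 3} × {p12} = {(1,p12), (2,p12), (3,p12)}
  {1, 2, 3} × {p14} = {(1,p14), (2,p14), (3,p14)}
  {1, 2} × {p12, p14} = {(1,p12), (1,p14), (2,p12), (2,p14)}
  {1, 2} × {p12, p13, p14} = {(1,p12), (1,p13), (1,p14), (2,p12), (2,p13), (2,p14)}
  {1, 2, 3} × {p12, p14} = {(1,p12), (1,p14), (2,p12), (2,p14), (3,p12), (3,p14)}
  {1, 2, 3} × {p12, p13, p14} = {(1,p12), (1,p13), (1,p14), (2,p12), (2,p13), (2,p14), (3,p12), (3,p13), (3,p14)}
These 9 distinct sets form the basis B.
Close under arbitrary unions to get τ_{X×Y}; counting gives |τ_{X×Y}| = 14.


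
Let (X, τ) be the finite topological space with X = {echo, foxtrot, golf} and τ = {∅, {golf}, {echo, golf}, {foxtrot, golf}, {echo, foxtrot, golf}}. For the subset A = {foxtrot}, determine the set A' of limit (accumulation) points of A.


A' = ∅

For each x ∈ X, list the open sets U ∈ τ with x ∈ U, then check whether U ∩ (A ∖ {x}) ≠ ∅ for every such U.
  x = echo: open {echo, golf} ∋ x has {echo, golf} ∩ (A ∖ {echo}) = ∅, so x is NOT a limit point.
  x = foxtrot: open {foxtrot, golf} ∋ x has {foxtrot, golf} ∩ (A ∖ {foxtrot}) = ∅, so x is NOT a limit point.
  x = golf: open {golf} ∋ x has {golf} ∩ (A ∖ {golf}) = ∅, so x is NOT a limit point.
Collecting: A' = ∅.


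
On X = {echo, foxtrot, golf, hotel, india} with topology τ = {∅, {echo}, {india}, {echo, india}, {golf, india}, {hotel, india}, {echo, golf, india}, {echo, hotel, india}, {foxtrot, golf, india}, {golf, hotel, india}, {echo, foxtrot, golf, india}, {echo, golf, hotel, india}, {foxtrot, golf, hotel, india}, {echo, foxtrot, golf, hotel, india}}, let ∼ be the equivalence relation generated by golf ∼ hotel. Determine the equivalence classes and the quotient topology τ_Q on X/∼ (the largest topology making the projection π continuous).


X/∼ = {[echo], [foxtrot], [golf=hotel], [india]}; |τ_Q| = 8.

Equivalence classes: [echo], [foxtrot], [golf=hotel], [india].
Quotient map π: X → X/∼ sends echo ↦ [echo], foxtrot ↦ [foxtrot], golf ↦ [golf=hotel], hotel ↦ [golf=hotel], india ↦ [india].
For each subset V ⊆ X/∼, compute π^{-1}(V) ⊆ X and check whether π^{-1}(V) ∈ τ. V is open in τ_Q iff π^{-1}(V) ∈ τ.
  V = {}: π^{-1}(V) = ∅ ∈ τ ✓.
  V = {[echo]}: π^{-1}(V) = {echo} ∈ τ ✓.
  V = {[foxtrot]}: π^{-1}(V) = {foxtrot} ∉ τ ✗.
  V = {[echo], [foxtrot]}: π^{-1}(V) = {echo, foxtrot} ∉ τ ✗.
  V = {[golf=hotel]}: π^{-1}(V) = {golf, hotel} ∉ τ ✗.
  V = {[echo], [golf=hotel]}: π^{-1}(V) = {echo, golf, hotel} ∉ τ ✗.
  V = {[foxtrot], [golf=hotel]}: π^{-1}(V) = {foxtrot, golf, hotel} ∉ τ ✗.
  V = {[echo], [foxtrot], [golf=hotel]}: π^{-1}(V) = {echo, foxtrot, golf, hotel} ∉ τ ✗.
  V = {[india]}: π^{-1}(V) = {india} ∈ τ ✓.
  V = {[echo], [india]}: π^{-1}(V) = {echo, india} ∈ τ ✓.
  V = {[foxtrot], [india]}: π^{-1}(V) = {foxtrot, india} ∉ τ ✗.
  V = {[echo], [foxtrot], [india]}: π^{-1}(V) = {echo, foxtrot, india} ∉ τ ✗.
  V = {[golf=hotel], [india]}: π^{-1}(V) = {golf, hotel, india} ∈ τ ✓.
  V = {[echo], [golf=hotel], [india]}: π^{-1}(V) = {echo, golf, hotel, india} ∈ τ ✓.
  V = {[foxtrot], [golf=hotel], [india]}: π^{-1}(V) = {foxtrot, golf, hotel, india} ∈ τ ✓.
  V = {[echo], [foxtrot], [golf=hotel], [india]}: π^{-1}(V) = {echo, foxtrot, golf, hotel, india} ∈ τ ✓.
Open sets in the quotient: τ_Q = {{}, {[echo]}, {[india]}, {[echo], [india]}, {[golf=hotel], [india]}, {[echo], [golf=hotel], [india]}, {[foxtrot], [golf=hotel], [india]}, {[echo], [foxtrot], [golf=hotel], [india]}} (8 elements).


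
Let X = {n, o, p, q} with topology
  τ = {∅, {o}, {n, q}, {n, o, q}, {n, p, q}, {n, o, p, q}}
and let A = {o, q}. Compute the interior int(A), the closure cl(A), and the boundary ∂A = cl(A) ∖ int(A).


int(A) = {o}, cl(A) = {n, o, p, q}, ∂A = {n, p, q}.

Closed sets in (X, τ) are complements of opens:
  closed(X, τ) = {∅, {o}, {p}, {o, p}, {n, p, q}, {n, o, p, q}}.
int(A) = ⋃ {U ∈ τ : U ⊆ A}. Opens contained in A: ∅, {o}.
Taking the union of these: int(A) = {o}.
cl(A) = ⋂ {C closed : A ⊆ C}. Closed sets containing A: {n, o, p, q}.
Intersecting these: cl(A) = {n, o, p, q}.
∂A = cl(A) ∖ int(A) = {n, o, p, q} ∖ {o} = {n, p, q}.


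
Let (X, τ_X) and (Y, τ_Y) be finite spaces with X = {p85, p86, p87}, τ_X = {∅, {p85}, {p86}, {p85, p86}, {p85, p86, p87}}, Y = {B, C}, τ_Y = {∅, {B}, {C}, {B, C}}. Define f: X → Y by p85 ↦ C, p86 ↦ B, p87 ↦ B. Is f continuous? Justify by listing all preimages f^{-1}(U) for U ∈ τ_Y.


f is NOT continuous.

Compute f^{-1}(U) for each U ∈ τ_Y:
  U = ∅: f^{-1}(U) = ∅ ∈ τ_X ✓.
  U = {B}: f^{-1}(U) = {p86, p87} ∉ τ_X ✗.
  U = {C}: f^{-1}(U) = {p85} ∈ τ_X ✓.
  U = {B, C}: f^{-1}(U) = {p85, p86, p87} ∈ τ_X ✓.
Found U = {B} with f^{-1}(U) = {p86, p87} not in τ_X. Therefore f is NOT continuous.


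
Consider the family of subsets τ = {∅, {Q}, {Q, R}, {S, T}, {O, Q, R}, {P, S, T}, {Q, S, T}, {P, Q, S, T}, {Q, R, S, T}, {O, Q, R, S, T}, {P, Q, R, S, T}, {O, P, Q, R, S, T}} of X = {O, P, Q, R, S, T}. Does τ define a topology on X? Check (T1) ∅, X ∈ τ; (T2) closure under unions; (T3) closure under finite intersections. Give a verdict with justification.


τ IS a topology on X.

Axiom (T1): ∅ ∈ τ? Yes; X ∈ τ? Yes.
Axiom (T2/T3): check pairwise unions and intersections of members of τ.
All pairwise intersections and unions checked — each lies in τ. Therefore τ satisfies (T1), (T2), (T3): it IS a topology on X.


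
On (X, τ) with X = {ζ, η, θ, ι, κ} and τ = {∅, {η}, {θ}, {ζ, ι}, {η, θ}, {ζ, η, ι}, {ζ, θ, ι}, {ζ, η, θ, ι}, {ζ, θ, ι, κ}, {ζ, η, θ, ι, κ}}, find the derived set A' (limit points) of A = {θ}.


A' = {κ}

For each x ∈ X, list the open sets U ∈ τ with x ∈ U, then check whether U ∩ (A ∖ {x}) ≠ ∅ for every such U.
  x = ζ: open {ζ, ι} ∋ x has {ζ, ι} ∩ (A ∖ {ζ}) = ∅, so x is NOT a limit point.
  x = η: open {η} ∋ x has {η} ∩ (A ∖ {η}) = ∅, so x is NOT a limit point.
  x = θ: open {θ} ∋ x has {θ} ∩ (A ∖ {θ}) = ∅, so x is NOT a limit point.
  x = ι: open {ζ, ι} ∋ x has {ζ, ι} ∩ (A ∖ {ι}) = ∅, so x is NOT a limit point.
  x = κ: opens ∋ x are {ζ, θ, ι, κ}, {ζ, η, θ, ι, κ}; each meets A ∖ {κ}, so x IS a limit point.
Collecting: A' = {κ}.


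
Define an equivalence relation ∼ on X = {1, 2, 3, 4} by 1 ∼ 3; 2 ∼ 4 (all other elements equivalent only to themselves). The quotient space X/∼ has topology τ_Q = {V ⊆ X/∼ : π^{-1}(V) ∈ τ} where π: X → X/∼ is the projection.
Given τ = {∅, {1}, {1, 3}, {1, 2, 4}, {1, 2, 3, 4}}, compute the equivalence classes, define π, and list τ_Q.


X/∼ = {[1=3], [2=4]}; |τ_Q| = 3.

Equivalence classes: [1=3], [2=4].
Quotient map π: X → X/∼ sends 1 ↦ [1=3], 2 ↦ [2=4], 3 ↦ [1=3], 4 ↦ [2=4].
For each subset V ⊆ X/∼, compute π^{-1}(V) ⊆ X and check whether π^{-1}(V) ∈ τ. V is open in τ_Q iff π^{-1}(V) ∈ τ.
  V = {}: π^{-1}(V) = ∅ ∈ τ ✓.
  V = {[1=3]}: π^{-1}(V) = {1, 3} ∈ τ ✓.
  V = {[2=4]}: π^{-1}(V) = {2, 4} ∉ τ ✗.
  V = {[1=3], [2=4]}: π^{-1}(V) = {1, 2, 3, 4} ∈ τ ✓.
Open sets in the quotient: τ_Q = {{}, {[1=3]}, {[1=3], [2=4]}} (3 elements).


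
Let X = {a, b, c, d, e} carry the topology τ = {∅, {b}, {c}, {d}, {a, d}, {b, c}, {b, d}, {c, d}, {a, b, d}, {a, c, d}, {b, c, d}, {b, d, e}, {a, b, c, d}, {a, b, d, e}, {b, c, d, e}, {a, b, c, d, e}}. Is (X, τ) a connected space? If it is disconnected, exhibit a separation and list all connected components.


(X, τ) is disconnected; components = [{c}, {a, b, d, e}].

Find clopen sets (U ∈ τ with X ∖ U ∈ τ):
  U = ∅, X ∖ U = {a, b, c, d, e} — both open, so U is clopen.
  U = {c}, X ∖ U = {a, b, d, e} — both open, so U is clopen.
  U = {a, b, d, e}, X ∖ U = {c} — both open, so U is clopen.
  U = {a, b, c, d, e}, X ∖ U = ∅ — both open, so U is clopen.
Nontrivial clopen(s) exist: e.g. {c}. So (X, τ) is disconnected.
Compute connected components by grouping points that agree on all clopens:
  component: {c}
  component: {a, b, d, e}


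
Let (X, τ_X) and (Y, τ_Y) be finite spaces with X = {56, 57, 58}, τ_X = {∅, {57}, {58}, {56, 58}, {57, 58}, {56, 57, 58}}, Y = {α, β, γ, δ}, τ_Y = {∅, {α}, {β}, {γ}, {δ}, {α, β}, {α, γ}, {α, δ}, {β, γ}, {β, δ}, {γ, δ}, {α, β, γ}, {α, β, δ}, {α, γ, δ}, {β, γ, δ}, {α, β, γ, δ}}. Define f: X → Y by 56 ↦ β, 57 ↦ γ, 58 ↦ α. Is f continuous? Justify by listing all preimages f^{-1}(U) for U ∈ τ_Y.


f is NOT continuous.

Compute f^{-1}(U) for each U ∈ τ_Y:
  U = ∅: f^{-1}(U) = ∅ ∈ τ_X ✓.
  U = {α}: f^{-1}(U) = {58} ∈ τ_X ✓.
  U = {β}: f^{-1}(U) = {56} ∉ τ_X ✗.
  U = {γ}: f^{-1}(U) = {57} ∈ τ_X ✓.
  U = {δ}: f^{-1}(U) = ∅ ∈ τ_X ✓.
  U = {α, β}: f^{-1}(U) = {56, 58} ∈ τ_X ✓.
  U = {α, γ}: f^{-1}(U) = {57, 58} ∈ τ_X ✓.
  U = {α, δ}: f^{-1}(U) = {58} ∈ τ_X ✓.
  U = {β, γ}: f^{-1}(U) = {56, 57} ∉ τ_X ✗.
  U = {β, δ}: f^{-1}(U) = {56} ∉ τ_X ✗.
  U = {γ, δ}: f^{-1}(U) = {57} ∈ τ_X ✓.
  U = {α, β, γ}: f^{-1}(U) = {56, 57, 58} ∈ τ_X ✓.
  U = {α, β, δ}: f^{-1}(U) = {56, 58} ∈ τ_X ✓.
  U = {α, γ, δ}: f^{-1}(U) = {57, 58} ∈ τ_X ✓.
  U = {β, γ, δ}: f^{-1}(U) = {56, 57} ∉ τ_X ✗.
  U = {α, β, γ, δ}: f^{-1}(U) = {56, 57, 58} ∈ τ_X ✓.
Found U = {β} with f^{-1}(U) = {56} not in τ_X. Therefore f is NOT continuous.


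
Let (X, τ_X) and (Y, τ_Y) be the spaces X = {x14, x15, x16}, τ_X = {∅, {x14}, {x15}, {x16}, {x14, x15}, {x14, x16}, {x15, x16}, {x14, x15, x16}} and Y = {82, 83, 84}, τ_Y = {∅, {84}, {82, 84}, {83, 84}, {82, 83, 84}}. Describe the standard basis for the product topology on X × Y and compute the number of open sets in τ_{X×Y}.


Basis B = {∅ × ∅, {x14} × {84}, {x15} × {84}, {x16} × {84}, {x14} × {82, 84}, {x14} × {83, 84}, {x14, x15} × {84}, {x14, x16} × {84}, {x15} × {82, 84}, {x15} × {83, 84}, {x15, x16} × {84}, {x16} × {82, 84}, {x16} × {83, 84}, {x14} × {82, 83, 84}, {x14, x15, x16} × {84}, {x15} × {82, 83, 84}, {x16} × {82, 83, 84}, {x14, x15} × {82, 84}, {x14, x16} × {82, 84}, {x14, x15} × {83, 84}, {x14, x16} × {83, 84}, {x15, x16} × {82, 84}, {x15, x16} × {83, 84}, {x14, x15} × {82, 83, 84}, {x14, x16} × {82, 83, 84}, {x14, x15, x16} × {82, 84}, {x14, x15, x16} × {83, 84}, {x15, x16} × {82, 83, 84}, {x14, x15, x16} × {82, 83, 84}}; |τ_{X×Y}| = 125.

Enumerate products U × V with U ∈ τ_X, V ∈ τ_Y (deduplicated):
  ∅ × ∅ = {} (∅)
  {x14} × {84} = {(x14,84)}
  {x15} × {84} = {(x15,84)}
  {x16} × {84} = {(x16,84)}
  {x14} × {82, 84} = {(x14,82), (x14,84)}
  {x14} × {83, 84} = {(x14,83), (x14,84)}
  {x14, x15} × {84} = {(x14,84), (x15,84)}
  {x14, x16} × {84} = {(x14,84), (x16,84)}
  {x15} × {82, 84} = {(x15,82), (x15,84)}
  {x15} × {83, 84} = {(x15,83), (x15,84)}
  {x15, x16} × {84} = {(x15,84), (x16,84)}
  {x16} × {82, 84} = {(x16,82), (x16,84)}
  {x16} × {83, 84} = {(x16,83), (x16,84)}
  {x14} × {82, 83, 84} = {(x14,82), (x14,83), (x14,84)}
  {x14, x15, x16} × {84} = {(x14,84), (x15,84), (x16,84)}
  {x15} × {82, 83, 84} = {(x15,82), (x15,83), (x15,84)}
  {x16} × {82, 83, 84} = {(x16,82), (x16,83), (x16,84)}
  {x14, x15} × {82, 84} = {(x14,82), (x14,84), (x15,82), (x15,84)}
  {x14, x16} × {82, 84} = {(x14,82), (x14,84), (x16,82), (x16,84)}
  {x14, x15} × {83, 84} = {(x14,83), (x14,84), (x15,83), (x15,84)}
  {x14, x16} × {83, 84} = {(x14,83), (x14,84), (x16,83), (x16,84)}
  {x15, x16} × {82, 84} = {(x15,82), (x15,84), (x16,82), (x16,84)}
  {x15, x16} × {83, 84} = {(x15,83), (x15,84), (x16,83), (x16,84)}
  {x14, x15} × {82, 83, 84} = {(x14,82), (x14,83), (x14,84), (x15,82), (x15,83), (x15,84)}
  {x14, x16} × {82, 83, 84} = {(x14,82), (x14,83), (x14,84), (x16,82), (x16,83), (x16,84)}
  {x14, x15, x16} × {82, 84} = {(x14,82), (x14,84), (x15,82), (x15,84), (x16,82), (x16,84)}
  {x14, x15, x16} × {83, 84} = {(x14,83), (x14,84), (x15,83), (x15,84), (x16,83), (x16,84)}
  {x15, x16} × {82, 83, 84} = {(x15,82), (x15,83), (x15,84), (x16,82), (x16,83), (x16,84)}
  {x14, x15, x16} × {82, 83, 84} = {(x14,82), (x14,83), (x14,84), (x15,82), (x15,83), (x15,84), (x16,82), (x16,83), (x16,84)}
These 29 distinct sets form the basis B.
Close under arbitrary unions to get τ_{X×Y}; counting gives |τ_{X×Y}| = 125.


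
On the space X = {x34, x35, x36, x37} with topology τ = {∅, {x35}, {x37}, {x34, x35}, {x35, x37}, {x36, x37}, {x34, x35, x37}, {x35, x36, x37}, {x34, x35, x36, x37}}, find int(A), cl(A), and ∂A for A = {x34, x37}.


int(A) = {x37}, cl(A) = {x34, x36, x37}, ∂A = {x34, x36}.

Closed sets in (X, τ) are complements of opens:
  closed(X, τ) = {∅, {x34}, {x36}, {x34, x35}, {x34, x36}, {x36, x37}, {x34, x35, x36}, {x34, x36, x37}, {x34, x35, x36, x37}}.
int(A) = ⋃ {U ∈ τ : U ⊆ A}. Opens contained in A: ∅, {x37}.
Taking the union of these: int(A) = {x37}.
cl(A) = ⋂ {C closed : A ⊆ C}. Closed sets containing A: {x34, x36, x37}, {x34, x35, x36, x37}.
Intersecting these: cl(A) = {x34, x36, x37}.
∂A = cl(A) ∖ int(A) = {x34, x36, x37} ∖ {x37} = {x34, x36}.


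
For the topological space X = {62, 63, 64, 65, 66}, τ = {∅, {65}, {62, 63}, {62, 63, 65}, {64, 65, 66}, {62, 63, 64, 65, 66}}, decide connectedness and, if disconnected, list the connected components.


(X, τ) is disconnected; components = [{62, 63}, {64, 65, 66}].

Find clopen sets (U ∈ τ with X ∖ U ∈ τ):
  U = ∅, X ∖ U = {62, 63, 64, 65, 66} — both open, so U is clopen.
  U = {62, 63}, X ∖ U = {64, 65, 66} — both open, so U is clopen.
  U = {64, 65, 66}, X ∖ U = {62, 63} — both open, so U is clopen.
  U = {62, 63, 64, 65, 66}, X ∖ U = ∅ — both open, so U is clopen.
Nontrivial clopen(s) exist: e.g. {62, 63}. So (X, τ) is disconnected.
Compute connected components by grouping points that agree on all clopens:
  component: {62, 63}
  component: {64, 65, 66}


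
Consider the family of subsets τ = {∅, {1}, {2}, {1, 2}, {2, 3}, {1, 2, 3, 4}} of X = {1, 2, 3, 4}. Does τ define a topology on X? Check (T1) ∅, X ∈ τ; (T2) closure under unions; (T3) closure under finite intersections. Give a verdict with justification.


τ is NOT a topology on X.

Axiom (T1): ∅ ∈ τ? Yes; X ∈ τ? Yes.
Axiom (T2/T3): check pairwise unions and intersections of members of τ.
Counterexample for (T2): {1} ∪ {2, 3} = {1, 2, 3} ∉ τ. Therefore τ is NOT a topology.


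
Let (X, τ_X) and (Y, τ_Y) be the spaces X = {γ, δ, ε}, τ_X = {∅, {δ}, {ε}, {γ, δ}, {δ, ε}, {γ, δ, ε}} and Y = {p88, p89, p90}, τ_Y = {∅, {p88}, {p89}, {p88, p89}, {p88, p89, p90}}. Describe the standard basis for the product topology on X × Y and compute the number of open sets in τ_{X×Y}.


Basis B = {∅ × ∅, {δ} × {p88}, {δ} × {p89}, {ε} × {p88}, {ε} × {p89}, {γ, δ} × {p88}, {γ, δ} × {p89}, {δ} × {p88, p89}, {δ, ε} × {p88}, {δ, ε} × {p89}, {ε} × {p88, p89}, {γ, δ, ε} × {p88}, {γ, δ, ε} × {p89}, {δ} × {p88, p89, p90}, {ε} × {p88, p89, p90}, {γ, δ} × {p88, p89}, {δ, ε} × {p88, p89}, {γ, δ} × {p88, p89, p90}, {γ, δ, ε} × {p88, p89}, {δ, ε} × {p88, p89, p90}, {γ, δ, ε} × {p88, p89, p90}}; |τ_{X×Y}| = 70.

Enumerate products U × V with U ∈ τ_X, V ∈ τ_Y (deduplicated):
  ∅ × ∅ = {} (∅)
  {δ} × {p88} = {(δ,p88)}
  {δ} × {p89} = {(δ,p89)}
  {ε} × {p88} = {(ε,p88)}
  {ε} × {p89} = {(ε,p89)}
  {γ, δ} × {p88} = {(γ,p88), (δ,p88)}
  {γ, δ} × {p89} = {(γ,p89), (δ,p89)}
  {δ} × {p88, p89} = {(δ,p88), (δ,p89)}
  {δ, ε} × {p88} = {(δ,p88), (ε,p88)}
  {δ, ε} × {p89} = {(δ,p89), (ε,p89)}
  {ε} × {p88, p89} = {(ε,p88), (ε,p89)}
  {γ, δ, ε} × {p88} = {(γ,p88), (δ,p88), (ε,p88)}
  {γ, δ, ε} × {p89} = {(γ,p89), (δ,p89), (ε,p89)}
  {δ} × {p88, p89, p90} = {(δ,p88), (δ,p89), (δ,p90)}
  {ε} × {p88, p89, p90} = {(ε,p88), (ε,p89), (ε,p90)}
  {γ, δ} × {p88, p89} = {(γ,p88), (γ,p89), (δ,p88), (δ,p89)}
  {δ, ε} × {p88, p89} = {(δ,p88), (δ,p89), (ε,p88), (ε,p89)}
  {γ, δ} × {p88, p89, p90} = {(γ,p88), (γ,p89), (γ,p90), (δ,p88), (δ,p89), (δ,p90)}
  {γ, δ, ε} × {p88, p89} = {(γ,p88), (γ,p89), (δ,p88), (δ,p89), (ε,p88), (ε,p89)}
  {δ, ε} × {p88, p89, p90} = {(δ,p88), (δ,p89), (δ,p90), (ε,p88), (ε,p89), (ε,p90)}
  {γ, δ, ε} × {p88, p89, p90} = {(γ,p88), (γ,p89), (γ,p90), (δ,p88), (δ,p89), (δ,p90), (ε,p88), (ε,p89), (ε,p90)}
These 21 distinct sets form the basis B.
Close under arbitrary unions to get τ_{X×Y}; counting gives |τ_{X×Y}| = 70.


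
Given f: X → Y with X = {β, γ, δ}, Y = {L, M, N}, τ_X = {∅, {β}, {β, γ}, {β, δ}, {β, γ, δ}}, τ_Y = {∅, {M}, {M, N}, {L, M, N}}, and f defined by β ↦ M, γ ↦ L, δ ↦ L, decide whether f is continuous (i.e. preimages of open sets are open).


f IS continuous.

Compute f^{-1}(U) for each U ∈ τ_Y:
  U = ∅: f^{-1}(U) = ∅ ∈ τ_X ✓.
  U = {M}: f^{-1}(U) = {β} ∈ τ_X ✓.
  U = {M, N}: f^{-1}(U) = {β} ∈ τ_X ✓.
  U = {L, M, N}: f^{-1}(U) = {β, γ, δ} ∈ τ_X ✓.
Every preimage lies in τ_X, so f IS continuous.


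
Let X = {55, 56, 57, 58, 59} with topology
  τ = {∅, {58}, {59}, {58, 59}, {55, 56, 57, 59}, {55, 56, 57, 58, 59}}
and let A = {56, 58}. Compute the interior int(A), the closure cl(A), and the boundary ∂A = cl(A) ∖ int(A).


int(A) = {58}, cl(A) = {55, 56, 57, 58}, ∂A = {55, 56, 57}.

Closed sets in (X, τ) are complements of opens:
  closed(X, τ) = {∅, {58}, {55, 56, 57}, {55, 56, 57, 58}, {55, 56, 57, 59}, {55, 56, 57, 58, 59}}.
int(A) = ⋃ {U ∈ τ : U ⊆ A}. Opens contained in A: ∅, {58}.
Taking the union of these: int(A) = {58}.
cl(A) = ⋂ {C closed : A ⊆ C}. Closed sets containing A: {55, 56, 57, 58}, {55, 56, 57, 58, 59}.
Intersecting these: cl(A) = {55, 56, 57, 58}.
∂A = cl(A) ∖ int(A) = {55, 56, 57, 58} ∖ {58} = {55, 56, 57}.


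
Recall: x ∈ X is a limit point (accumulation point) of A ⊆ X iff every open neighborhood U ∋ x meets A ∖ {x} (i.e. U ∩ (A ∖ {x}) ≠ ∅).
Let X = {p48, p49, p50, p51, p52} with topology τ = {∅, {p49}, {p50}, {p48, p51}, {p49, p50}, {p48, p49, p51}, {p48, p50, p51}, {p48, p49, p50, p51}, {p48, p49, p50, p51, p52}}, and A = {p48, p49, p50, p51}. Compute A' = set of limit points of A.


A' = {p48, p51, p52}

For each x ∈ X, list the open sets U ∈ τ with x ∈ U, then check whether U ∩ (A ∖ {x}) ≠ ∅ for every such U.
  x = p48: opens ∋ x are {p48, p51}, {p48, p49, p51}, {p48, p50, p51}, {p48, p49, p50, p51}, {p48, p49, p50, p51, p52}; each meets A ∖ {p48}, so x IS a limit point.
  x = p49: open {p49} ∋ x has {p49} ∩ (A ∖ {p49}) = ∅, so x is NOT a limit point.
  x = p50: open {p50} ∋ x has {p50} ∩ (A ∖ {p50}) = ∅, so x is NOT a limit point.
  x = p51: opens ∋ x are {p48, p51}, {p48, p49, p51}, {p48, p50, p51}, {p48, p49, p50, p51}, {p48, p49, p50, p51, p52}; each meets A ∖ {p51}, so x IS a limit point.
  x = p52: opens ∋ x are {p48, p49, p50, p51, p52}; each meets A ∖ {p52}, so x IS a limit point.
Collecting: A' = {p48, p51, p52}.


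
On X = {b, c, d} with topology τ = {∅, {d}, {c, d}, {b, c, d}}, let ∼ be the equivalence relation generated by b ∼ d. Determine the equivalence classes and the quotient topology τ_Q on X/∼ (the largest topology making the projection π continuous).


X/∼ = {[b=d], [c]}; |τ_Q| = 2.

Equivalence classes: [b=d], [c].
Quotient map π: X → X/∼ sends b ↦ [b=d], c ↦ [c], d ↦ [b=d].
For each subset V ⊆ X/∼, compute π^{-1}(V) ⊆ X and check whether π^{-1}(V) ∈ τ. V is open in τ_Q iff π^{-1}(V) ∈ τ.
  V = {}: π^{-1}(V) = ∅ ∈ τ ✓.
  V = {[b=d]}: π^{-1}(V) = {b, d} ∉ τ ✗.
  V = {[c]}: π^{-1}(V) = {c} ∉ τ ✗.
  V = {[b=d], [c]}: π^{-1}(V) = {b, c, d} ∈ τ ✓.
Open sets in the quotient: τ_Q = {{}, {[b=d], [c]}} (2 elements).


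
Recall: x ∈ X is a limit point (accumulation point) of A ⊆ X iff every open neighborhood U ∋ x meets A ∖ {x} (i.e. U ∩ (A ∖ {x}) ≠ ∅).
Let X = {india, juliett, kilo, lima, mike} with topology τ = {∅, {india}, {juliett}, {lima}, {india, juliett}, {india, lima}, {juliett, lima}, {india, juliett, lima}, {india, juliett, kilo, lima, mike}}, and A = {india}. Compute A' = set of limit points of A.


A' = {kilo, mike}

For each x ∈ X, list the open sets U ∈ τ with x ∈ U, then check whether U ∩ (A ∖ {x}) ≠ ∅ for every such U.
  x = india: open {india} ∋ x has {india} ∩ (A ∖ {india}) = ∅, so x is NOT a limit point.
  x = juliett: open {juliett} ∋ x has {juliett} ∩ (A ∖ {juliett}) = ∅, so x is NOT a limit point.
  x = kilo: opens ∋ x are {india, juliett, kilo, lima, mike}; each meets A ∖ {kilo}, so x IS a limit point.
  x = lima: open {lima} ∋ x has {lima} ∩ (A ∖ {lima}) = ∅, so x is NOT a limit point.
  x = mike: opens ∋ x are {india, juliett, kilo, lima, mike}; each meets A ∖ {mike}, so x IS a limit point.
Collecting: A' = {kilo, mike}.


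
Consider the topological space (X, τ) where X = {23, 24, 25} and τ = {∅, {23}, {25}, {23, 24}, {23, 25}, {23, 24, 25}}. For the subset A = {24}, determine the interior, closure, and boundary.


int(A) = ∅, cl(A) = {24}, ∂A = {24}.

Closed sets in (X, τ) are complements of opens:
  closed(X, τ) = {∅, {24}, {25}, {23, 24}, {24, 25}, {23, 24, 25}}.
int(A) = ⋃ {U ∈ τ : U ⊆ A}. Opens contained in A: ∅.
Taking the union of these: int(A) = ∅.
cl(A) = ⋂ {C closed : A ⊆ C}. Closed sets containing A: {24}, {23, 24}, {24, 25}, {23, 24, 25}.
Intersecting these: cl(A) = {24}.
∂A = cl(A) ∖ int(A) = {24} ∖ ∅ = {24}.


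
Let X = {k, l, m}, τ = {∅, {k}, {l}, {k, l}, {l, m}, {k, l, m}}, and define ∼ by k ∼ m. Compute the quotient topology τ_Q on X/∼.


X/∼ = {[k=m], [l]}; |τ_Q| = 3.

Equivalence classes: [k=m], [l].
Quotient map π: X → X/∼ sends k ↦ [k=m], l ↦ [l], m ↦ [k=m].
For each subset V ⊆ X/∼, compute π^{-1}(V) ⊆ X and check whether π^{-1}(V) ∈ τ. V is open in τ_Q iff π^{-1}(V) ∈ τ.
  V = {}: π^{-1}(V) = ∅ ∈ τ ✓.
  V = {[k=m]}: π^{-1}(V) = {k, m} ∉ τ ✗.
  V = {[l]}: π^{-1}(V) = {l} ∈ τ ✓.
  V = {[k=m], [l]}: π^{-1}(V) = {k, l, m} ∈ τ ✓.
Open sets in the quotient: τ_Q = {{}, {[l]}, {[k=m], [l]}} (3 elements).


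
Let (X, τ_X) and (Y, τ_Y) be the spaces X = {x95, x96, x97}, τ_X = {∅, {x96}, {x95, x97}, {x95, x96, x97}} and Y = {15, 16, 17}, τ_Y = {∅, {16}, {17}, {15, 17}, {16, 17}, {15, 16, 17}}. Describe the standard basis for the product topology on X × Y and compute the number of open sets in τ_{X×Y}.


Basis B = {∅ × ∅, {x96} × {16}, {x96} × {17}, {x95, x97} × {16}, {x95, x97} × {17}, {x96} × {15, 17}, {x96} × {16, 17}, {x95, x96, x97} × {16}, {x95, x96, x97} × {17}, {x96} × {15, 16, 17}, {x95, x97} × {15, 17}, {x95, x97} × {16, 17}, {x95, x97} × {15, 16, 17}, {x95, x96, x97} × {15, 17}, {x95, x96, x97} × {16, 17}, {x95, x96, x97} × {15, 16, 17}}; |τ_{X×Y}| = 36.

Enumerate products U × V with U ∈ τ_X, V ∈ τ_Y (deduplicated):
  ∅ × ∅ = {} (∅)
  {x96} × {16} = {(x96,16)}
  {x96} × {17} = {(x96,17)}
  {x95, x97} × {16} = {(x95,16), (x97,16)}
  {x95, x97} × {17} = {(x95,17), (x97,17)}
  {x96} × {15, 17} = {(x96,15), (x96,17)}
  {x96} × {16, 17} = {(x96,16), (x96,17)}
  {x95, x96, x97} × {16} = {(x95,16), (x96,16), (x97,16)}
  {x95, x96, x97} × {17} = {(x95,17), (x96,17), (x97,17)}
  {x96} × {15, 16, 17} = {(x96,15), (x96,16), (x96,17)}
  {x95, x97} × {15, 17} = {(x95,15), (x95,17), (x97,15), (x97,17)}
  {x95, x97} × {16, 17} = {(x95,16), (x95,17), (x97,16), (x97,17)}
  {x95, x97} × {15, 16, 17} = {(x95,15), (x95,16), (x95,17), (x97,15), (x97,16), (x97,17)}
  {x95, x96, x97} × {15, 17} = {(x95,15), (x95,17), (x96,15), (x96,17), (x97,15), (x97,17)}
  {x95, x96, x97} × {16, 17} = {(x95,16), (x95,17), (x96,16), (x96,17), (x97,16), (x97,17)}
  {x95, x96, x97} × {15, 16, 17} = {(x95,15), (x95,16), (x95,17), (x96,15), (x96,16), (x96,17), (x97,15), (x97,16), (x97,17)}
These 16 distinct sets form the basis B.
Close under arbitrary unions to get τ_{X×Y}; counting gives |τ_{X×Y}| = 36.


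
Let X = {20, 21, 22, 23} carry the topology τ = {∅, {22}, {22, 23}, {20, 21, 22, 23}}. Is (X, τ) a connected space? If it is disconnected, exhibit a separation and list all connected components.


(X, τ) is connected.

Find clopen sets (U ∈ τ with X ∖ U ∈ τ):
  U = ∅, X ∖ U = {20, 21, 22, 23} — both open, so U is clopen.
  U = {20, 21, 22, 23}, X ∖ U = ∅ — both open, so U is clopen.
Only trivial clopens (∅ and X) exist, so (X, τ) is connected.
Compute connected components by grouping points that agree on all clopens:
  component: {20, 21, 22, 23}


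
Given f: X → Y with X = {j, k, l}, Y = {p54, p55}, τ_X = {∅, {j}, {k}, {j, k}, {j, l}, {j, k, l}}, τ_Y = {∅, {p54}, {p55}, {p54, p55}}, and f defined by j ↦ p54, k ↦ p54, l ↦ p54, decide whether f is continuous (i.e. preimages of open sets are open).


f IS continuous.

Compute f^{-1}(U) for each U ∈ τ_Y:
  U = ∅: f^{-1}(U) = ∅ ∈ τ_X ✓.
  U = {p54}: f^{-1}(U) = {j, k, l} ∈ τ_X ✓.
  U = {p55}: f^{-1}(U) = ∅ ∈ τ_X ✓.
  U = {p54, p55}: f^{-1}(U) = {j, k, l} ∈ τ_X ✓.
Every preimage lies in τ_X, so f IS continuous.


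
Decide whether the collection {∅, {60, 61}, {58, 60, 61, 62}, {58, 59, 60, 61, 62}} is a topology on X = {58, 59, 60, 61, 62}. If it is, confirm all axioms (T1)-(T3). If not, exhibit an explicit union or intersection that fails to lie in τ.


τ IS a topology on X.

Axiom (T1): ∅ ∈ τ? Yes; X ∈ τ? Yes.
Axiom (T2/T3): check pairwise unions and intersections of members of τ.
All pairwise intersections and unions checked — each lies in τ. Therefore τ satisfies (T1), (T2), (T3): it IS a topology on X.


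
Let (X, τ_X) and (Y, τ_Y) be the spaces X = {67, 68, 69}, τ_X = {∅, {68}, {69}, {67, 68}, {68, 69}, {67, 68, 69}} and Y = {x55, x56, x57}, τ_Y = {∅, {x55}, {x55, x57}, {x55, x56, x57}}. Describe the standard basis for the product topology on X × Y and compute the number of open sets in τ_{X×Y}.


Basis B = {∅ × ∅, {68} × {x55}, {69} × {x55}, {67, 68} × {x55}, {68} × {x55, x57}, {68, 69} × {x55}, {69} × {x55, x57}, {67, 68, 69} × {x55}, {68} × {x55, x56, x57}, {69} × {x55, x56, x57}, {67, 68} × {x55, x57}, {68, 69} × {x55, x57}, {67, 68} × {x55, x56, x57}, {67, 68, 69} × {x55, x57}, {68, 69} × {x55, x56, x57}, {67, 68, 69} × {x55, x56, x57}}; |τ_{X×Y}| = 40.

Enumerate products U × V with U ∈ τ_X, V ∈ τ_Y (deduplicated):
  ∅ × ∅ = {} (∅)
  {68} × {x55} = {(68,x55)}
  {69} × {x55} = {(69,x55)}
  {67, 68} × {x55} = {(67,x55), (68,x55)}
  {68} × {x55, x57} = {(68,x55), (68,x57)}
  {68, 69} × {x55} = {(68,x55), (69,x55)}
  {69} × {x55, x57} = {(69,x55), (69,x57)}
  {67, 68, 69} × {x55} = {(67,x55), (68,x55), (69,x55)}
  {68} × {x55, x56, x57} = {(68,x55), (68,x56), (68,x57)}
  {69} × {x55, x56, x57} = {(69,x55), (69,x56), (69,x57)}
  {67, 68} × {x55, x57} = {(67,x55), (67,x57), (68,x55), (68,x57)}
  {68, 69} × {x55, x57} = {(68,x55), (68,x57), (69,x55), (69,x57)}
  {67, 68} × {x55, x56, x57} = {(67,x55), (67,x56), (67,x57), (68,x55), (68,x56), (68,x57)}
  {67, 68, 69} × {x55, x57} = {(67,x55), (67,x57), (68,x55), (68,x57), (69,x55), (69,x57)}
  {68, 69} × {x55, x56, x57} = {(68,x55), (68,x56), (68,x57), (69,x55), (69,x56), (69,x57)}
  {67, 68, 69} × {x55, x56, x57} = {(67,x55), (67,x56), (67,x57), (68,x55), (68,x56), (68,x57), (69,x55), (69,x56), (69,x57)}
These 16 distinct sets form the basis B.
Close under arbitrary unions to get τ_{X×Y}; counting gives |τ_{X×Y}| = 40.


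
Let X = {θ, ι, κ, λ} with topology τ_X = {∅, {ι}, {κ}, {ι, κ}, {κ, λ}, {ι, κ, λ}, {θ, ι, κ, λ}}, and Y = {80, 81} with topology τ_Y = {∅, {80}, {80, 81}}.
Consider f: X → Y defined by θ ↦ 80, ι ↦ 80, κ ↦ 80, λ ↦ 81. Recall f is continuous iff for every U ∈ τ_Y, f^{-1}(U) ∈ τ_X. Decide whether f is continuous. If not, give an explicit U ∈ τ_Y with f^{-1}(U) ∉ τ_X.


f is NOT continuous.

Compute f^{-1}(U) for each U ∈ τ_Y:
  U = ∅: f^{-1}(U) = ∅ ∈ τ_X ✓.
  U = {80}: f^{-1}(U) = {θ, ι, κ} ∉ τ_X ✗.
  U = {80, 81}: f^{-1}(U) = {θ, ι, κ, λ} ∈ τ_X ✓.
Found U = {80} with f^{-1}(U) = {θ, ι, κ} not in τ_X. Therefore f is NOT continuous.


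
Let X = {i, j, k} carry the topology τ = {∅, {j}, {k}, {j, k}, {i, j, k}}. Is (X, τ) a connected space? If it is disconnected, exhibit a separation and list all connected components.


(X, τ) is connected.

Find clopen sets (U ∈ τ with X ∖ U ∈ τ):
  U = ∅, X ∖ U = {i, j, k} — both open, so U is clopen.
  U = {i, j, k}, X ∖ U = ∅ — both open, so U is clopen.
Only trivial clopens (∅ and X) exist, so (X, τ) is connected.
Compute connected components by grouping points that agree on all clopens:
  component: {i, j, k}


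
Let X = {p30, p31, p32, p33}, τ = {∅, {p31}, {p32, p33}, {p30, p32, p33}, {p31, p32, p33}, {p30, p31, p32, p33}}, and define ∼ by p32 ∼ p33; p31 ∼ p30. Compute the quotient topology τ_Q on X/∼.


X/∼ = {[p30=p31], [p32=p33]}; |τ_Q| = 3.

Equivalence classes: [p30=p31], [p32=p33].
Quotient map π: X → X/∼ sends p30 ↦ [p30=p31], p31 ↦ [p30=p31], p32 ↦ [p32=p33], p33 ↦ [p32=p33].
For each subset V ⊆ X/∼, compute π^{-1}(V) ⊆ X and check whether π^{-1}(V) ∈ τ. V is open in τ_Q iff π^{-1}(V) ∈ τ.
  V = {}: π^{-1}(V) = ∅ ∈ τ ✓.
  V = {[p30=p31]}: π^{-1}(V) = {p30, p31} ∉ τ ✗.
  V = {[p32=p33]}: π^{-1}(V) = {p32, p33} ∈ τ ✓.
  V = {[p30=p31], [p32=p33]}: π^{-1}(V) = {p30, p31, p32, p33} ∈ τ ✓.
Open sets in the quotient: τ_Q = {{}, {[p32=p33]}, {[p30=p31], [p32=p33]}} (3 elements).


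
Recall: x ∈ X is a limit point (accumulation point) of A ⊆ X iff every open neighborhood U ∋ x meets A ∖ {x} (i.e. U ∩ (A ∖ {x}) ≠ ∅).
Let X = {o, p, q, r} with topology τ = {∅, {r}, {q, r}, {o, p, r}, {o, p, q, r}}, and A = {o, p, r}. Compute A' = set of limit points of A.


A' = {o, p, q}

For each x ∈ X, list the open sets U ∈ τ with x ∈ U, then check whether U ∩ (A ∖ {x}) ≠ ∅ for every such U.
  x = o: opens ∋ x are {o, p, r}, {o, p, q, r}; each meets A ∖ {o}, so x IS a limit point.
  x = p: opens ∋ x are {o, p, r}, {o, p, q, r}; each meets A ∖ {p}, so x IS a limit point.
  x = q: opens ∋ x are {q, r}, {o, p, q, r}; each meets A ∖ {q}, so x IS a limit point.
  x = r: open {r} ∋ x has {r} ∩ (A ∖ {r}) = ∅, so x is NOT a limit point.
Collecting: A' = {o, p, q}.


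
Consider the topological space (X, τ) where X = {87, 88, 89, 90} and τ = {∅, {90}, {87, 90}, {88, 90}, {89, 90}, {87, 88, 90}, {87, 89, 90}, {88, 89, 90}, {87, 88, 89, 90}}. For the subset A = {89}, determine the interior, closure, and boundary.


int(A) = ∅, cl(A) = {89}, ∂A = {89}.

Closed sets in (X, τ) are complements of opens:
  closed(X, τ) = {∅, {87}, {88}, {89}, {87, 88}, {87, 89}, {88, 89}, {87, 88, 89}, {87, 88, 89, 90}}.
int(A) = ⋃ {U ∈ τ : U ⊆ A}. Opens contained in A: ∅.
Taking the union of these: int(A) = ∅.
cl(A) = ⋂ {C closed : A ⊆ C}. Closed sets containing A: {89}, {87, 89}, {88, 89}, {87, 88, 89}, {87, 88, 89, 90}.
Intersecting these: cl(A) = {89}.
∂A = cl(A) ∖ int(A) = {89} ∖ ∅ = {89}.


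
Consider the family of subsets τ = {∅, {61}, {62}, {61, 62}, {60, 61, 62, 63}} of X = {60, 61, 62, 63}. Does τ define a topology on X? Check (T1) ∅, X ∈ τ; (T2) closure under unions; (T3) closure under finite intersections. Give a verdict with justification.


τ IS a topology on X.

Axiom (T1): ∅ ∈ τ? Yes; X ∈ τ? Yes.
Axiom (T2/T3): check pairwise unions and intersections of members of τ.
All pairwise intersections and unions checked — each lies in τ. Therefore τ satisfies (T1), (T2), (T3): it IS a topology on X.


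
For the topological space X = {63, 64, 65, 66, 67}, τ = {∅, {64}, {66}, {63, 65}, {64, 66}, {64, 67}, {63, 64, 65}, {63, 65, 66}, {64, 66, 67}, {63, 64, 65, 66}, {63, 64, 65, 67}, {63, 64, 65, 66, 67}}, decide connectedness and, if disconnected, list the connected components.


(X, τ) is disconnected; components = [{66}, {63, 65}, {64, 67}].

Find clopen sets (U ∈ τ with X ∖ U ∈ τ):
  U = ∅, X ∖ U = {63, 64, 65, 66, 67} — both open, so U is clopen.
  U = {66}, X ∖ U = {63, 64, 65, 67} — both open, so U is clopen.
  U = {63, 65}, X ∖ U = {64, 66, 67} — both open, so U is clopen.
  U = {64, 67}, X ∖ U = {63, 65, 66} — both open, so U is clopen.
  U = {63, 65, 66}, X ∖ U = {64, 67} — both open, so U is clopen.
  U = {64, 66, 67}, X ∖ U = {63, 65} — both open, so U is clopen.
  U = {63, 64, 65, 67}, X ∖ U = {66} — both open, so U is clopen.
  U = {63, 64, 65, 66, 67}, X ∖ U = ∅ — both open, so U is clopen.
Nontrivial clopen(s) exist: e.g. {64, 66, 67}. So (X, τ) is disconnected.
Compute connected components by grouping points that agree on all clopens:
  component: {66}
  component: {63, 65}
  component: {64, 67}
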